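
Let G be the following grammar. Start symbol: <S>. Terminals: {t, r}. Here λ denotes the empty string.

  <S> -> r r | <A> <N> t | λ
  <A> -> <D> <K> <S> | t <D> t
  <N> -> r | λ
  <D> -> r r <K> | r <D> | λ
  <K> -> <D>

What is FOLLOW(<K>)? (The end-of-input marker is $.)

{r, t}

FIRST(<N>): from <N>->r we get {r}; from <N>->λ we get {λ}. So FIRST(<N>) = {λ, r}.
FIRST(<D>): from <D>->r r <K> we get {r}; from <D>->r <D> we get {r}; from <D>->λ we get {λ}. So FIRST(<D>) = {λ, r}.
FIRST(<K>): from <K>-><D> we get {λ, r}. So FIRST(<K>) = {λ, r}.
FIRST(<S>): from <S>->r r we get {r}; from <S>-><A> <N> t we get {r, t}; from <S>->λ we get {λ}. So FIRST(<S>) = {λ, r, t}.
FIRST(<A>): from <A>-><D> <K> <S> we get {λ, r, t}; from <A>->t <D> t we get {t}. So FIRST(<A>) = {λ, r, t}.
FOLLOW(<S>) includes $ since <S> is the start symbol.
FOLLOW(<A>): in <S>-><A> <N> t, <A> is followed by <N> t with FIRST {r, t}. Thus FOLLOW(<A>) = {r, t}.
FOLLOW(<S>): in <A>-><D> <K> <S>, the suffix after <S> is empty, so FOLLOW(<S>) ⊇ FOLLOW(<A>) = {r, t}. Thus FOLLOW(<S>) = {$, r, t}.
FOLLOW(<N>): in <S>-><A> <N> t, <N> is followed by t with FIRST {t}. Thus FOLLOW(<N>) = {t}.
FOLLOW(<D>): in <A>-><D> <K> <S>, <D> is followed by <K> <S> with FIRST {λ, r, t}; in <A>-><D> <K> <S>, the suffix after <D> is nullable, so FOLLOW(<D>) ⊇ FOLLOW(<A>) = {r, t}; in <A>->t <D> t, <D> is followed by t with FIRST {t}; in <D>->r <D>, the suffix after <D> is empty (adds nothing new); in <K>-><D>, the suffix after <D> is empty, so FOLLOW(<D>) ⊇ FOLLOW(<K>) = {r, t}. Thus FOLLOW(<D>) = {r, t}.
FOLLOW(<K>): in <A>-><D> <K> <S>, <K> is followed by <S> with FIRST {λ, r, t}; in <A>-><D> <K> <S>, the suffix after <K> is nullable, so FOLLOW(<K>) ⊇ FOLLOW(<A>) = {r, t}; in <D>->r r <K>, the suffix after <K> is empty, so FOLLOW(<K>) ⊇ FOLLOW(<D>) = {r, t}. Thus FOLLOW(<K>) = {r, t}.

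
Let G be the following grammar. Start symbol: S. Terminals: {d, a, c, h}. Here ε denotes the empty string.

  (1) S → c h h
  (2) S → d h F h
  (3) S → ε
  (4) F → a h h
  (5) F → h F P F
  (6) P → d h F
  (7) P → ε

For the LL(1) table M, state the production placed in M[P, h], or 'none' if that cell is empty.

FIRST(S): from S→c h h we get {c}; from S→d h F h we get {d}; from S→ε we get {ε}. So FIRST(S) = {ε, c, d}.
FIRST(F): from F→a h h we get {a}; from F→h F P F we get {h}. So FIRST(F) = {a, h}.
FIRST(P): from P→d h F we get {d}; from P→ε we get {ε}. So FIRST(P) = {ε, d}.
FOLLOW(S) includes $ since S is the start symbol.
FOLLOW(P): in F→h F P F, P is followed by F with FIRST {a, h}. Thus FOLLOW(P) = {a, h}.
For P → d h F: FIRST(d h F) = {d}, so it goes in M[P, t] for t ∈ {d}.
For P → ε: FIRST(ε) = {ε}, so it goes in M[P, t] for t ∈ {}; since ε ∈ FIRST, also for every t ∈ FOLLOW(P) = {a, h}.

P → ε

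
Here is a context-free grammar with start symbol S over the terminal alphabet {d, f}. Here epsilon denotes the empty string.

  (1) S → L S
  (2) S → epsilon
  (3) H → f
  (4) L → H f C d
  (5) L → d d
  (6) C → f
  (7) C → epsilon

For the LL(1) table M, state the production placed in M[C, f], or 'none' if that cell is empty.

FIRST(H) = {f}
FIRST(C) = {epsilon, f}
FIRST(L) = {d, f}  (via H f C d)
FIRST(S) = {epsilon, d, f}  (via L S)
FOLLOW(S) includes $ since S is the start symbol.
FOLLOW(C): in L→H f C d, C is followed by d with FIRST {d}. Thus FOLLOW(C) = {d}.
For C → f: FIRST(f) = {f}, so it goes in M[C, t] for t ∈ {f}.
For C → epsilon: FIRST(epsilon) = {epsilon}, so it goes in M[C, t] for t ∈ {}; since epsilon ∈ FIRST, also for every t ∈ FOLLOW(C) = {d}.

C → f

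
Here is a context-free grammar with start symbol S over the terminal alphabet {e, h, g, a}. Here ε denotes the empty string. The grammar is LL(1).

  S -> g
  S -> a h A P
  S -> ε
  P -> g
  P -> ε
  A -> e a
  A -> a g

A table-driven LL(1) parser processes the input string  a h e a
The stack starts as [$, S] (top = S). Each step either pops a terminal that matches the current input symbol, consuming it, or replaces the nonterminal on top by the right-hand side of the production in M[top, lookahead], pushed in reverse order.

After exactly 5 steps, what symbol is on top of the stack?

a

     Stack      Input      Action
  1  $ S        a h e a $  expand S -> a h A P
  2  $ P A h a  a h e a $  match a
  3  $ P A h    h e a $    match h
  4  $ P A      e a $      expand A -> e a
  5  $ P a e    e a $      match e
Stack after step 5: $ P a (top = a).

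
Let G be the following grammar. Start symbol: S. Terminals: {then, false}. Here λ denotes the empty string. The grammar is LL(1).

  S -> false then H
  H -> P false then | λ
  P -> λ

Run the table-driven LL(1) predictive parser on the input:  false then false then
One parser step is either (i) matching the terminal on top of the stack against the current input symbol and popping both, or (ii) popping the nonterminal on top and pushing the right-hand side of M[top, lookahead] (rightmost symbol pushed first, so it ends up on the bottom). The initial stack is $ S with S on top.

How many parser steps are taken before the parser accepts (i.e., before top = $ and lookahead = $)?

7

     Stack           Input                    Action
  1  $ S             false then false then $  expand S -> false then H
  2  $ H then false  false then false then $  match false
  3  $ H then        then false then $        match then
  4  $ H             false then $             expand H -> P false then
  5  $ then false P  false then $             expand P -> λ
  6  $ then false    false then $             match false
  7  $ then          then $                   match then
Accept reached after 7 steps.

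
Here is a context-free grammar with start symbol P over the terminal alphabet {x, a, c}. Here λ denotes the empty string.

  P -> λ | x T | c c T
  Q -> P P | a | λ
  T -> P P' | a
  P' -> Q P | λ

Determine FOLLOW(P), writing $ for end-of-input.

FIRST(P) = {λ, c, x}
FIRST(Q) = {λ, a, c, x}  (via P P)
FIRST(P') = {λ, a, c, x}  (via Q P)
FIRST(T) = {λ, a, c, x}  (via P P')
FOLLOW(P) includes $ since P is the start symbol.
FOLLOW(P): in Q->P P (occurrence 1), P is followed by P with FIRST {λ, c, x}; in Q->P P (occurrence 1), the suffix after P is nullable, so FOLLOW(P) ⊇ FOLLOW(Q) = {$, a, c, x}; in Q->P P (occurrence 2), the suffix after P is empty, so FOLLOW(P) ⊇ FOLLOW(Q) = {$, a, c, x}; in T->P P', P is followed by P' with FIRST {λ, a, c, x}; in T->P P', the suffix after P is nullable, so FOLLOW(P) ⊇ FOLLOW(T) = {$, a, c, x}; in P'->Q P, the suffix after P is empty, so FOLLOW(P) ⊇ FOLLOW(P') = {$, a, c, x}. Thus FOLLOW(P) = {$, a, c, x}.
FOLLOW(T): in P->x T, the suffix after T is empty, so FOLLOW(T) ⊇ FOLLOW(P) = {$, a, c, x}; in P->c c T, the suffix after T is empty, so FOLLOW(T) ⊇ FOLLOW(P) = {$, a, c, x}. Thus FOLLOW(T) = {$, a, c, x}.
FOLLOW(P'): in T->P P', the suffix after P' is empty, so FOLLOW(P') ⊇ FOLLOW(T) = {$, a, c, x}. Thus FOLLOW(P') = {$, a, c, x}.
FOLLOW(Q): in P'->Q P, Q is followed by P with FIRST {λ, c, x}; in P'->Q P, the suffix after Q is nullable, so FOLLOW(Q) ⊇ FOLLOW(P') = {$, a, c, x}. Thus FOLLOW(Q) = {$, a, c, x}.

{$, a, c, x}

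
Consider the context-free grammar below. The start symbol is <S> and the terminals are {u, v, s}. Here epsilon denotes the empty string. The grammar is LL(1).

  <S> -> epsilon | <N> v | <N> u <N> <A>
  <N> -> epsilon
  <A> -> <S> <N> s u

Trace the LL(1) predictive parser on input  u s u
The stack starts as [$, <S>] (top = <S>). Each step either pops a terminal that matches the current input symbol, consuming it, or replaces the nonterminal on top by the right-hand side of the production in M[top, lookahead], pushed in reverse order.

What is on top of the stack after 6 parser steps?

     Stack            Input    Action
  1  $ <S>            u s u $  expand <S> -> <N> u <N> <A>
  2  $ <A> <N> u <N>  u s u $  expand <N> -> epsilon
  3  $ <A> <N> u      u s u $  match u
  4  $ <A> <N>        s u $    expand <N> -> epsilon
  5  $ <A>            s u $    expand <A> -> <S> <N> s u
  6  $ u s <N> <S>    s u $    expand <S> -> epsilon
Stack after step 6: $ u s <N> (top = <N>).

<N>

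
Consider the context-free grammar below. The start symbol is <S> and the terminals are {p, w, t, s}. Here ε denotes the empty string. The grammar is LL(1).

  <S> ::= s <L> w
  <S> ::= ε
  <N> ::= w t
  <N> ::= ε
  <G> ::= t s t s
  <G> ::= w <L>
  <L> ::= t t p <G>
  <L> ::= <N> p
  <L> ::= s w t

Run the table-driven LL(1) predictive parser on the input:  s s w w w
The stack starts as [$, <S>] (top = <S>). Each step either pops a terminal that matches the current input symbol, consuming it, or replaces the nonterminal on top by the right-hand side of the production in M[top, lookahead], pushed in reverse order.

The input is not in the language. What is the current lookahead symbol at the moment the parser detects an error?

     Stack      Input        Action
  1  $ <S>      s s w w w $  expand <S> ::= s <L> w
  2  $ w <L> s  s s w w w $  match s
  3  $ w <L>    s w w w $    expand <L> ::= s w t
  4  $ w t w s  s w w w $    match s
  5  $ w t w    w w w $      match w
  6  $ w t      w w $        error: top is terminal t but lookahead is w

w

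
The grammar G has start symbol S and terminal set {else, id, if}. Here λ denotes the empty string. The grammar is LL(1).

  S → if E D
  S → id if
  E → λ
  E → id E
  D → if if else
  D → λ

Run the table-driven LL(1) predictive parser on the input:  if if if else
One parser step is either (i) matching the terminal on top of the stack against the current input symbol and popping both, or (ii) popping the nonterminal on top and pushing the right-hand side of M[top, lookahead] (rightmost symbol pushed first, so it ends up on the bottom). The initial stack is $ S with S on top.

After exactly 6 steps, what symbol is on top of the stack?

else

     Stack         Input            Action
  1  $ S           if if if else $  expand S → if E D
  2  $ D E if      if if if else $  match if
  3  $ D E         if if else $     expand E → λ
  4  $ D           if if else $     expand D → if if else
  5  $ else if if  if if else $     match if
  6  $ else if     if else $        match if
Stack after step 6: $ else (top = else).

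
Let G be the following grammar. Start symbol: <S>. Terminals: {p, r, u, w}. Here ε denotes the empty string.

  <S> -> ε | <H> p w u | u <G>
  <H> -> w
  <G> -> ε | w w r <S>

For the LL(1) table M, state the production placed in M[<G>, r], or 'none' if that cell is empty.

FIRST(<H>) = {w}
FIRST(<G>) = {ε, w}
FIRST(<S>) = {ε, u, w}  (via <H> p w u)
FOLLOW(<S>) includes $ since <S> is the start symbol.
FOLLOW(<S>): in <G>->w w r <S>, the suffix after <S> is empty, so FOLLOW(<S>) ⊇ FOLLOW(<G>) = {$}. Thus FOLLOW(<S>) = {$}.
FOLLOW(<G>): in <S>->u <G>, the suffix after <G> is empty, so FOLLOW(<G>) ⊇ FOLLOW(<S>) = {$}. Thus FOLLOW(<G>) = {$}.
For <G> -> ε: FIRST(ε) = {ε}, so it goes in M[<G>, t] for t ∈ {}; since ε ∈ FIRST, also for every t ∈ FOLLOW(<G>) = {$}.
For <G> -> w w r <S>: FIRST(w w r <S>) = {w}, so it goes in M[<G>, t] for t ∈ {w}.
None of these place a production in M[<G>, r].

none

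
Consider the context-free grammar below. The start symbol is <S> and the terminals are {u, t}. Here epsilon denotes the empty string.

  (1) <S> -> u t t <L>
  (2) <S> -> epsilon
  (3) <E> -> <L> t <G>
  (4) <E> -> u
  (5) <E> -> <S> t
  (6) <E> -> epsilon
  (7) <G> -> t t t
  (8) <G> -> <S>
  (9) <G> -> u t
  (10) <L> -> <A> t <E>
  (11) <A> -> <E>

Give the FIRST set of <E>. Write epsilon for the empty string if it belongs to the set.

FIRST(<S>) = {epsilon, u}
FIRST(<G>) = {epsilon, t, u}  (via <S>)
FIRST(<E>) = {epsilon, t, u}  (via <L> t <G>, <S> t)
FIRST(<A>) = {epsilon, t, u}  (via <E>)
FIRST(<L>) = {t, u}  (via <A> t <E>)

{epsilon, t, u}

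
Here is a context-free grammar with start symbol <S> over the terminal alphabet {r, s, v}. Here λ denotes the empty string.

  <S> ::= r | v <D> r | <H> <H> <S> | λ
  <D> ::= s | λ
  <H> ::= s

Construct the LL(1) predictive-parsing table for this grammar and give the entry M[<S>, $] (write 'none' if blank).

FIRST(<D>): from <D>::=s we get {s}; from <D>::=λ we get {λ}. So FIRST(<D>) = {λ, s}.
FIRST(<H>): from <H>::=s we get {s}. So FIRST(<H>) = {s}.
FIRST(<S>): from <S>::=r we get {r}; from <S>::=v <D> r we get {v}; from <S>::=<H> <H> <S> we get {s}; from <S>::=λ we get {λ}. So FIRST(<S>) = {λ, r, s, v}.
FOLLOW(<S>) includes $ since <S> is the start symbol.
FOLLOW(<S>): in <S>::=<H> <H> <S>, the suffix after <S> is empty (adds nothing new). Thus FOLLOW(<S>) = {$}.
For <S> ::= r: FIRST(r) = {r}, so it goes in M[<S>, t] for t ∈ {r}.
For <S> ::= v <D> r: FIRST(v <D> r) = {v}, so it goes in M[<S>, t] for t ∈ {v}.
For <S> ::= <H> <H> <S>: FIRST(<H> <H> <S>) = {s}, so it goes in M[<S>, t] for t ∈ {s}.
For <S> ::= λ: FIRST(λ) = {λ}, so it goes in M[<S>, t] for t ∈ {}; since λ ∈ FIRST, also for every t ∈ FOLLOW(<S>) = {$}.

<S> ::= λ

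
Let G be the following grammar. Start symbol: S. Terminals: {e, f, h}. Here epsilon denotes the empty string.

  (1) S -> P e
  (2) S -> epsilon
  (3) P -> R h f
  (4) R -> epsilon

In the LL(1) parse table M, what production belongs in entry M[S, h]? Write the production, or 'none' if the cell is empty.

FIRST(R): from R->epsilon we get {epsilon}. So FIRST(R) = {epsilon}.
FIRST(P): from P->R h f we get {h}. So FIRST(P) = {h}.
FIRST(S): from S->P e we get {h}; from S->epsilon we get {epsilon}. So FIRST(S) = {epsilon, h}.
FOLLOW(S) includes $ since S is the start symbol.
FOLLOW(S): S appears on no right-hand side. Thus FOLLOW(S) = {$}.
For S -> P e: FIRST(P e) = {h}, so it goes in M[S, t] for t ∈ {h}.
For S -> epsilon: FIRST(epsilon) = {epsilon}, so it goes in M[S, t] for t ∈ {}; since epsilon ∈ FIRST, also for every t ∈ FOLLOW(S) = {$}.

S -> P e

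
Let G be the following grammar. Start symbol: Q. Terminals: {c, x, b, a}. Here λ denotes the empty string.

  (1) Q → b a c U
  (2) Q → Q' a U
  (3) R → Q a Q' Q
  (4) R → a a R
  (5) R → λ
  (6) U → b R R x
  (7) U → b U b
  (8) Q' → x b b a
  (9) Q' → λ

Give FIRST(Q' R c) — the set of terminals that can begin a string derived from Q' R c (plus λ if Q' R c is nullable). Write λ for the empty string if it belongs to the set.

FIRST(U) = {b}
FIRST(Q') = {λ, x}
FIRST(Q) = {a, b, x}  (via Q' a U)
FIRST(R) = {λ, a, b, x}  (via Q a Q' Q)
FIRST(Q' R c): take FIRST of each symbol in turn, carrying on past any symbol whose FIRST contains λ; result {a, b, c, x}.

{a, b, c, x}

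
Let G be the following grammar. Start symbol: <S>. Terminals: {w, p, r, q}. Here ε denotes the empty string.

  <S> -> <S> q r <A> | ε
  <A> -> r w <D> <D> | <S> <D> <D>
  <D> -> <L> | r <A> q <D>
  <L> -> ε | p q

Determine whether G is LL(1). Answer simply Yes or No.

FIRST(<S>) = {ε, q}
FIRST(<A>) = {ε, p, q, r}
FIRST(<D>) = {ε, p, r}
FIRST(<L>) = {ε, p}
FOLLOW(<S>) = {$, p, q, r}
FOLLOW(<A>) = {$, p, q, r}
FOLLOW(<D>) = {$, p, q, r}
FOLLOW(<L>) = {$, p, q, r}
Cell M[<A>, r] receives both <A> -> r w <D> <D> and <A> -> <S> <D> <D> — the grammar is not LL(1).

No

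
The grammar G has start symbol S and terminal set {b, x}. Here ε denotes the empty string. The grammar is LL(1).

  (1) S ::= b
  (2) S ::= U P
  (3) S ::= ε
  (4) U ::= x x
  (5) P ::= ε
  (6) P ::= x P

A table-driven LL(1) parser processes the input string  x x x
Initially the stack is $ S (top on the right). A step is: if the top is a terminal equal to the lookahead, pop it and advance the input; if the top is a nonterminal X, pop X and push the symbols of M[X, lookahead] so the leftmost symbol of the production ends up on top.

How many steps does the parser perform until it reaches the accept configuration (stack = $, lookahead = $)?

step 1: stack=$ S  input=x x x $  — expand S ::= U P
step 2: stack=$ P U  input=x x x $  — expand U ::= x x
step 3: stack=$ P x x  input=x x x $  — match x
step 4: stack=$ P x  input=x x $  — match x
step 5: stack=$ P  input=x $  — expand P ::= x P
step 6: stack=$ P x  input=x $  — match x
step 7: stack=$ P  input=$  — expand P ::= ε
Accept reached after 7 steps.

7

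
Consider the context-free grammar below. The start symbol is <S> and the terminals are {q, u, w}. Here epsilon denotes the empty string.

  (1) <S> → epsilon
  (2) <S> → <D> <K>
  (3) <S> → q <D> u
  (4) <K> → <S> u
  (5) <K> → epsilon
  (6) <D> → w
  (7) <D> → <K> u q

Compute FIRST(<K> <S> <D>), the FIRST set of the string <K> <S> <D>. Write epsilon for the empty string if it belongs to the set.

FIRST(<S>): from <S>→epsilon we get {epsilon}; from <S>→<D> <K> we get {q, u, w}; from <S>→q <D> u we get {q}. So FIRST(<S>) = {epsilon, q, u, w}.
FIRST(<K>): from <K>→<S> u we get {q, u, w}; from <K>→epsilon we get {epsilon}. So FIRST(<K>) = {epsilon, q, u, w}.
FIRST(<D>): from <D>→w we get {w}; from <D>→<K> u q we get {q, u, w}. So FIRST(<D>) = {q, u, w}.
FIRST(<K> <S> <D>): take FIRST of each symbol in turn, carrying on past any symbol whose FIRST contains epsilon; result {q, u, w}.

{q, u, w}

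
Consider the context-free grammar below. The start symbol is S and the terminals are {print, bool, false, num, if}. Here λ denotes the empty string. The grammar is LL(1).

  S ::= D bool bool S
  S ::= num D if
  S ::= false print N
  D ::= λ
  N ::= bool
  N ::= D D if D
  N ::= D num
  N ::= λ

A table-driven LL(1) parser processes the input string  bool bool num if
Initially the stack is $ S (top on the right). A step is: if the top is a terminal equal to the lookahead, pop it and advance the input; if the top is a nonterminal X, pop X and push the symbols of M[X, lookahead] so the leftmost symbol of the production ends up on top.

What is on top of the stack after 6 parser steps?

D

step 1: stack=$ S  input=bool bool num if $  — expand S ::= D bool bool S
step 2: stack=$ S bool bool D  input=bool bool num if $  — expand D ::= λ
step 3: stack=$ S bool bool  input=bool bool num if $  — match bool
step 4: stack=$ S bool  input=bool num if $  — match bool
step 5: stack=$ S  input=num if $  — expand S ::= num D if
step 6: stack=$ if D num  input=num if $  — match num
Stack after step 6: $ if D (top = D).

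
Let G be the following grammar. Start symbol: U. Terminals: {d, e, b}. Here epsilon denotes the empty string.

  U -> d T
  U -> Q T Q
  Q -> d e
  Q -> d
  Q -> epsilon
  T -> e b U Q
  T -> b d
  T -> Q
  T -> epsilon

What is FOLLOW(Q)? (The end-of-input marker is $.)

FIRST(Q): from Q->d e we get {d}; from Q->d we get {d}; from Q->epsilon we get {epsilon}. So FIRST(Q) = {epsilon, d}.
FIRST(T): from T->e b U Q we get {e}; from T->b d we get {b}; from T->Q we get {epsilon, d}; from T->epsilon we get {epsilon}. So FIRST(T) = {epsilon, b, d, e}.
FIRST(U): from U->d T we get {d}; from U->Q T Q we get {epsilon, b, d, e}. So FIRST(U) = {epsilon, b, d, e}.
FOLLOW(U) includes $ since U is the start symbol.
FOLLOW(U): in T->e b U Q, U is followed by Q with FIRST {epsilon, d}; in T->e b U Q, the suffix after U is nullable, so FOLLOW(U) ⊇ FOLLOW(T) = {$, d}. Thus FOLLOW(U) = {$, d}.
FOLLOW(T): in U->d T, the suffix after T is empty, so FOLLOW(T) ⊇ FOLLOW(U) = {$, d}; in U->Q T Q, T is followed by Q with FIRST {epsilon, d}; in U->Q T Q, the suffix after T is nullable, so FOLLOW(T) ⊇ FOLLOW(U) = {$, d}. Thus FOLLOW(T) = {$, d}.
FOLLOW(Q): in U->Q T Q (occurrence 1), Q is followed by T Q with FIRST {epsilon, b, d, e}; in U->Q T Q (occurrence 1), the suffix after Q is nullable, so FOLLOW(Q) ⊇ FOLLOW(U) = {$, d}; in U->Q T Q (occurrence 2), the suffix after Q is empty, so FOLLOW(Q) ⊇ FOLLOW(U) = {$, d}; in T->e b U Q, the suffix after Q is empty, so FOLLOW(Q) ⊇ FOLLOW(T) = {$, d}; in T->Q, the suffix after Q is empty, so FOLLOW(Q) ⊇ FOLLOW(T) = {$, d}. Thus FOLLOW(Q) = {$, b, d, e}.

{$, b, d, e}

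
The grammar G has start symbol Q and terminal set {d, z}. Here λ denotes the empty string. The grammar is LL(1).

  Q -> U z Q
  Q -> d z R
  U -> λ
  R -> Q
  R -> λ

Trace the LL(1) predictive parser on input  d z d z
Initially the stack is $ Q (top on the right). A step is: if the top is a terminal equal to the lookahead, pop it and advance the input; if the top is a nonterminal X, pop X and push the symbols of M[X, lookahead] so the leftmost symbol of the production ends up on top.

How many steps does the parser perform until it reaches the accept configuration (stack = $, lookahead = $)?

step 1: stack=$ Q  input=d z d z $  — expand Q -> d z R
step 2: stack=$ R z d  input=d z d z $  — match d
step 3: stack=$ R z  input=z d z $  — match z
step 4: stack=$ R  input=d z $  — expand R -> Q
step 5: stack=$ Q  input=d z $  — expand Q -> d z R
step 6: stack=$ R z d  input=d z $  — match d
step 7: stack=$ R z  input=z $  — match z
step 8: stack=$ R  input=$  — expand R -> λ
Accept reached after 8 steps.

8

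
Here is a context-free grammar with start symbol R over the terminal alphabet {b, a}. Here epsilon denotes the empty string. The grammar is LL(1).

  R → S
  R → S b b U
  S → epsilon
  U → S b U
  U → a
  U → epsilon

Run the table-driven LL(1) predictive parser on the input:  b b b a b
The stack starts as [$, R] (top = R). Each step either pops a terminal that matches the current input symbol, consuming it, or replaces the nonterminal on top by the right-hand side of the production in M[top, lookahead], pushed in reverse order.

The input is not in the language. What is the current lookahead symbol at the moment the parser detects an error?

b

      Stack      Input        Action
   1  $ R        b b b a b $  expand R → S b b U
   2  $ U b b S  b b b a b $  expand S → epsilon
   3  $ U b b    b b b a b $  match b
   4  $ U b      b b a b $    match b
   5  $ U        b a b $      expand U → S b U
   6  $ U b S    b a b $      expand S → epsilon
   7  $ U b      b a b $      match b
   8  $ U        a b $        expand U → a
   9  $ a        a b $        match a
  10  $          b $          error: stack empty but input remains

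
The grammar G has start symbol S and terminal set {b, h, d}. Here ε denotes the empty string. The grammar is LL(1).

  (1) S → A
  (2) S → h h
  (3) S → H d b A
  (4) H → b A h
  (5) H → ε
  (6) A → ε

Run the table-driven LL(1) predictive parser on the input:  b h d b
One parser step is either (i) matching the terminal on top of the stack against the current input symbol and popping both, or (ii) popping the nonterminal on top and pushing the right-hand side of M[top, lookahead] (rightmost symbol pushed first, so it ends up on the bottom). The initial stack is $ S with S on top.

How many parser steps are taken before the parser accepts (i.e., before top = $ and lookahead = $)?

8

     Stack          Input      Action
  1  $ S            b h d b $  expand S → H d b A
  2  $ A b d H      b h d b $  expand H → b A h
  3  $ A b d h A b  b h d b $  match b
  4  $ A b d h A    h d b $    expand A → ε
  5  $ A b d h      h d b $    match h
  6  $ A b d        d b $      match d
  7  $ A b          b $        match b
  8  $ A            $          expand A → ε
Accept reached after 8 steps.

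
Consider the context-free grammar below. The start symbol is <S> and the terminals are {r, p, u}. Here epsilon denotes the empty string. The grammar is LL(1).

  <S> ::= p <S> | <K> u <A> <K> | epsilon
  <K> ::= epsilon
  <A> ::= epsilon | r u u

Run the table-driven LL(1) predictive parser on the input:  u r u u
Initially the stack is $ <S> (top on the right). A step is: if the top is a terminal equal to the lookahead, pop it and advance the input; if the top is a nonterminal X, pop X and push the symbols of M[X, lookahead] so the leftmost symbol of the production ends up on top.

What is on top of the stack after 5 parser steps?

u

step 1: stack=$ <S>  input=u r u u $  — expand <S> ::= <K> u <A> <K>
step 2: stack=$ <K> <A> u <K>  input=u r u u $  — expand <K> ::= epsilon
step 3: stack=$ <K> <A> u  input=u r u u $  — match u
step 4: stack=$ <K> <A>  input=r u u $  — expand <A> ::= r u u
step 5: stack=$ <K> u u r  input=r u u $  — match r
Stack after step 5: $ <K> u u (top = u).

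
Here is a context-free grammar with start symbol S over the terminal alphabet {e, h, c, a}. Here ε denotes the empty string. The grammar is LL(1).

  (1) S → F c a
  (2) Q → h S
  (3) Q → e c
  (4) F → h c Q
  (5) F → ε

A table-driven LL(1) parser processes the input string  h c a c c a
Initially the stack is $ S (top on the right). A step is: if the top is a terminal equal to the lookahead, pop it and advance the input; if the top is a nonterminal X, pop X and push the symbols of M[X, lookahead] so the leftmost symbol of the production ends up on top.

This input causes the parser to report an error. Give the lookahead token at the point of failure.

     Stack        Input          Action
  1  $ S          h c a c c a $  expand S → F c a
  2  $ a c F      h c a c c a $  expand F → h c Q
  3  $ a c Q c h  h c a c c a $  match h
  4  $ a c Q c    c a c c a $    match c
  5  $ a c Q      a c c a $      error: M[Q, a] is empty

a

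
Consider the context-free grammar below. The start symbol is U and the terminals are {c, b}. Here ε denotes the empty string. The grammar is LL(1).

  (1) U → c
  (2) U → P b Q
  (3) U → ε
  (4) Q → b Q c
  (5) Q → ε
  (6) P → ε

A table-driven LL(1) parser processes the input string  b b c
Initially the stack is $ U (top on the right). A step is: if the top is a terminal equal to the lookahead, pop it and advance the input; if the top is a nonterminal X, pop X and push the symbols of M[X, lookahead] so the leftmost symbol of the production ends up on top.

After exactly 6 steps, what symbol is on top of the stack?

c

     Stack    Input    Action
  1  $ U      b b c $  expand U → P b Q
  2  $ Q b P  b b c $  expand P → ε
  3  $ Q b    b b c $  match b
  4  $ Q      b c $    expand Q → b Q c
  5  $ c Q b  b c $    match b
  6  $ c Q    c $      expand Q → ε
Stack after step 6: $ c (top = c).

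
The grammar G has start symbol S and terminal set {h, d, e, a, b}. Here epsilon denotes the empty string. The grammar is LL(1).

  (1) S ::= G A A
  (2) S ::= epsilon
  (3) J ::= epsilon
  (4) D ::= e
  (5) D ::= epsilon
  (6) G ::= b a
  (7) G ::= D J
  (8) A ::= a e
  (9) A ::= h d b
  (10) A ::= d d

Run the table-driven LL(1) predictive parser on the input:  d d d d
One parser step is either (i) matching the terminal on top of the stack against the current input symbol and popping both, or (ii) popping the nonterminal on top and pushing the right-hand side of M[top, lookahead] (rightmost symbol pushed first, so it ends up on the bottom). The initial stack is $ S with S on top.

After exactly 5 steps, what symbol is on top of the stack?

step 1: stack=$ S  input=d d d d $  — expand S ::= G A A
step 2: stack=$ A A G  input=d d d d $  — expand G ::= D J
step 3: stack=$ A A J D  input=d d d d $  — expand D ::= epsilon
step 4: stack=$ A A J  input=d d d d $  — expand J ::= epsilon
step 5: stack=$ A A  input=d d d d $  — expand A ::= d d
Stack after step 5: $ A d d (top = d).

d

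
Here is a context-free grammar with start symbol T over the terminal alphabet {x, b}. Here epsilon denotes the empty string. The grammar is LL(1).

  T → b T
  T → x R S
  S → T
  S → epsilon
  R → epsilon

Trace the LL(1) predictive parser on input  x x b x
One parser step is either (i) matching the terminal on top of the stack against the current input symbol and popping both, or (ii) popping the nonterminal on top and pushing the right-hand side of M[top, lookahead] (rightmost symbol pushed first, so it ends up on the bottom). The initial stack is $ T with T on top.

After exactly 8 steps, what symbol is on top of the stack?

T

step 1: stack=$ T  input=x x b x $  — expand T → x R S
step 2: stack=$ S R x  input=x x b x $  — match x
step 3: stack=$ S R  input=x b x $  — expand R → epsilon
step 4: stack=$ S  input=x b x $  — expand S → T
step 5: stack=$ T  input=x b x $  — expand T → x R S
step 6: stack=$ S R x  input=x b x $  — match x
step 7: stack=$ S R  input=b x $  — expand R → epsilon
step 8: stack=$ S  input=b x $  — expand S → T
Stack after step 8: $ T (top = T).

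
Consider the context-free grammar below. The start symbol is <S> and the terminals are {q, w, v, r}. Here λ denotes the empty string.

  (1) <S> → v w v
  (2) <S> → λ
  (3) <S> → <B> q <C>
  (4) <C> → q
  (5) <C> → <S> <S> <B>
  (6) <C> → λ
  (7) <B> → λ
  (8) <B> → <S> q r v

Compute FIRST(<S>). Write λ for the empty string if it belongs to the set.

{λ, q, v}

FIRST(<S>): from <S>→v w v we get {v}; from <S>→λ we get {λ}; from <S>→<B> q <C> we get {q, v}. So FIRST(<S>) = {λ, q, v}.
FIRST(<B>): from <B>→λ we get {λ}; from <B>→<S> q r v we get {q, v}. So FIRST(<B>) = {λ, q, v}.
FIRST(<C>): from <C>→q we get {q}; from <C>→<S> <S> <B> we get {λ, q, v}; from <C>→λ we get {λ}. So FIRST(<C>) = {λ, q, v}.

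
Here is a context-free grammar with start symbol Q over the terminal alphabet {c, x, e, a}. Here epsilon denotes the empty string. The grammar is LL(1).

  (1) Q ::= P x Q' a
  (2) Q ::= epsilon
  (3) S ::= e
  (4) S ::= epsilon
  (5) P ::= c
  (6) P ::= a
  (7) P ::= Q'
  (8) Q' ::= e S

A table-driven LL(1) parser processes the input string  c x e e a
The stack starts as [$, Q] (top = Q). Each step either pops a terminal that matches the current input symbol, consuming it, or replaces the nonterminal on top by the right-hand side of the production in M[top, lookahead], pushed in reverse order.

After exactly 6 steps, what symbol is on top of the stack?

S

     Stack       Input        Action
  1  $ Q         c x e e a $  expand Q ::= P x Q' a
  2  $ a Q' x P  c x e e a $  expand P ::= c
  3  $ a Q' x c  c x e e a $  match c
  4  $ a Q' x    x e e a $    match x
  5  $ a Q'      e e a $      expand Q' ::= e S
  6  $ a S e     e e a $      match e
Stack after step 6: $ a S (top = S).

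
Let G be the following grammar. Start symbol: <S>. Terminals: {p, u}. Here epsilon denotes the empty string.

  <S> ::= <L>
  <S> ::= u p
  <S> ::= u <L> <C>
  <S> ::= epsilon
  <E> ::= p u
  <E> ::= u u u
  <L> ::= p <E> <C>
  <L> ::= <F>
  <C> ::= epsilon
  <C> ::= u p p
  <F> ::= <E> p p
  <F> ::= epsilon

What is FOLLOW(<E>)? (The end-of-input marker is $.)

FIRST(<E>): from <E>::=p u we get {p}; from <E>::=u u u we get {u}. So FIRST(<E>) = {p, u}.
FIRST(<C>): from <C>::=epsilon we get {epsilon}; from <C>::=u p p we get {u}. So FIRST(<C>) = {epsilon, u}.
FIRST(<F>): from <F>::=<E> p p we get {p, u}; from <F>::=epsilon we get {epsilon}. So FIRST(<F>) = {epsilon, p, u}.
FIRST(<L>): from <L>::=p <E> <C> we get {p}; from <L>::=<F> we get {epsilon, p, u}. So FIRST(<L>) = {epsilon, p, u}.
FIRST(<S>): from <S>::=<L> we get {epsilon, p, u}; from <S>::=u p we get {u}; from <S>::=u <L> <C> we get {u}; from <S>::=epsilon we get {epsilon}. So FIRST(<S>) = {epsilon, p, u}.
FOLLOW(<S>) includes $ since <S> is the start symbol.
FOLLOW(<S>): <S> appears on no right-hand side. Thus FOLLOW(<S>) = {$}.
FOLLOW(<L>): in <S>::=<L>, the suffix after <L> is empty, so FOLLOW(<L>) ⊇ FOLLOW(<S>) = {$}; in <S>::=u <L> <C>, <L> is followed by <C> with FIRST {epsilon, u}; in <S>::=u <L> <C>, the suffix after <L> is nullable, so FOLLOW(<L>) ⊇ FOLLOW(<S>) = {$}. Thus FOLLOW(<L>) = {$, u}.
FOLLOW(<E>): in <L>::=p <E> <C>, <E> is followed by <C> with FIRST {epsilon, u}; in <L>::=p <E> <C>, the suffix after <E> is nullable, so FOLLOW(<E>) ⊇ FOLLOW(<L>) = {$, u}; in <F>::=<E> p p, <E> is followed by p p with FIRST {p}. Thus FOLLOW(<E>) = {$, p, u}.
FOLLOW(<C>): in <S>::=u <L> <C>, the suffix after <C> is empty, so FOLLOW(<C>) ⊇ FOLLOW(<S>) = {$}; in <L>::=p <E> <C>, the suffix after <C> is empty, so FOLLOW(<C>) ⊇ FOLLOW(<L>) = {$, u}. Thus FOLLOW(<C>) = {$, u}.
FOLLOW(<F>): in <L>::=<F>, the suffix after <F> is empty, so FOLLOW(<F>) ⊇ FOLLOW(<L>) = {$, u}. Thus FOLLOW(<F>) = {$, u}.

{$, p, u}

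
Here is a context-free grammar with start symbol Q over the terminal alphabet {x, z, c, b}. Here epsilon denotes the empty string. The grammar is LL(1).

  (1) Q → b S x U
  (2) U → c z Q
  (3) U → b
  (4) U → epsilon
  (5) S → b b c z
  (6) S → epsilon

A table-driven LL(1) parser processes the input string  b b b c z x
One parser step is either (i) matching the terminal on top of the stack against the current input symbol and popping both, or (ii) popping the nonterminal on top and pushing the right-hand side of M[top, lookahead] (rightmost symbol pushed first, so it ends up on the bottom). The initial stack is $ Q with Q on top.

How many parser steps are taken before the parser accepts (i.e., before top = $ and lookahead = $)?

step 1: stack=$ Q  input=b b b c z x $  — expand Q → b S x U
step 2: stack=$ U x S b  input=b b b c z x $  — match b
step 3: stack=$ U x S  input=b b c z x $  — expand S → b b c z
step 4: stack=$ U x z c b b  input=b b c z x $  — match b
step 5: stack=$ U x z c b  input=b c z x $  — match b
step 6: stack=$ U x z c  input=c z x $  — match c
step 7: stack=$ U x z  input=z x $  — match z
step 8: stack=$ U x  input=x $  — match x
step 9: stack=$ U  input=$  — expand U → epsilon
Accept reached after 9 steps.

9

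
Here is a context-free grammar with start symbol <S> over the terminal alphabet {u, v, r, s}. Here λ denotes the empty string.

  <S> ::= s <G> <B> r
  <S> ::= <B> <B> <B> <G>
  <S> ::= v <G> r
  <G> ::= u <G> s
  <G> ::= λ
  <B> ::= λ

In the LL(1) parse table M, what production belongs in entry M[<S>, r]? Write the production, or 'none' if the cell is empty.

none

FIRST(<G>) = {λ, u}
FIRST(<B>) = {λ}
FIRST(<S>) = {λ, s, u, v}  (via <B> <B> <B> <G>)
FOLLOW(<S>) includes $ since <S> is the start symbol.
FOLLOW(<S>): <S> appears on no right-hand side. Thus FOLLOW(<S>) = {$}.
For <S> ::= s <G> <B> r: FIRST(s <G> <B> r) = {s}, so it goes in M[<S>, t] for t ∈ {s}.
For <S> ::= <B> <B> <B> <G>: FIRST(<B> <B> <B> <G>) = {λ, u}, so it goes in M[<S>, t] for t ∈ {u}; since λ ∈ FIRST, also for every t ∈ FOLLOW(<S>) = {$}.
For <S> ::= v <G> r: FIRST(v <G> r) = {v}, so it goes in M[<S>, t] for t ∈ {v}.
None of these place a production in M[<S>, r].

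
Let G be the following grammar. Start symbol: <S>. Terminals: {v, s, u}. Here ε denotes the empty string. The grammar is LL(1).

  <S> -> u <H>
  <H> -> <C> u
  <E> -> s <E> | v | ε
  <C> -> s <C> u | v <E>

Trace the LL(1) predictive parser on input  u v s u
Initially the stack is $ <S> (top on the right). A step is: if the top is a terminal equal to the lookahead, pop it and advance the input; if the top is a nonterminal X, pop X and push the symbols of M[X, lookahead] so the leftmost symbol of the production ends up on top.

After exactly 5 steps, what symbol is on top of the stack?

<E>

     Stack      Input      Action
  1  $ <S>      u v s u $  expand <S> -> u <H>
  2  $ <H> u    u v s u $  match u
  3  $ <H>      v s u $    expand <H> -> <C> u
  4  $ u <C>    v s u $    expand <C> -> v <E>
  5  $ u <E> v  v s u $    match v
Stack after step 5: $ u <E> (top = <E>).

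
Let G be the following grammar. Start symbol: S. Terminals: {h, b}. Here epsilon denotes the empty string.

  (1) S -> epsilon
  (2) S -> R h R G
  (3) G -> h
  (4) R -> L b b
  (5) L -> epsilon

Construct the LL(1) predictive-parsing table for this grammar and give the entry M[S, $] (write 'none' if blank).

S -> epsilon

FIRST(G): from G->h we get {h}. So FIRST(G) = {h}.
FIRST(L): from L->epsilon we get {epsilon}. So FIRST(L) = {epsilon}.
FIRST(R): from R->L b b we get {b}. So FIRST(R) = {b}.
FIRST(S): from S->epsilon we get {epsilon}; from S->R h R G we get {b}. So FIRST(S) = {epsilon, b}.
FOLLOW(S) includes $ since S is the start symbol.
FOLLOW(S): S appears on no right-hand side. Thus FOLLOW(S) = {$}.
For S -> epsilon: FIRST(epsilon) = {epsilon}, so it goes in M[S, t] for t ∈ {}; since epsilon ∈ FIRST, also for every t ∈ FOLLOW(S) = {$}.
For S -> R h R G: FIRST(R h R G) = {b}, so it goes in M[S, t] for t ∈ {b}.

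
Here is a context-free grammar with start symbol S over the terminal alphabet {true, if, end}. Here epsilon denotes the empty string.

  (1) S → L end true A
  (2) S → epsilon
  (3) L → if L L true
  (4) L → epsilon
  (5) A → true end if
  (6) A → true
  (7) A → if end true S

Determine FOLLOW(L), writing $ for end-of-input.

{end, if, true}

FIRST(L) = {epsilon, if}
FIRST(A) = {if, true}
FIRST(S) = {epsilon, end, if}  (via L end true A)
FOLLOW(S) includes $ since S is the start symbol.
FOLLOW(L): in S→L end true A, L is followed by end true A with FIRST {end}; in L→if L L true (occurrence 1), L is followed by L true with FIRST {if, true}; in L→if L L true (occurrence 2), L is followed by true with FIRST {true}. Thus FOLLOW(L) = {end, if, true}.
FOLLOW(S): in A→if end true S, the suffix after S is empty, so FOLLOW(S) ⊇ FOLLOW(A) = {$}. Thus FOLLOW(S) = {$}.
FOLLOW(A): in S→L end true A, the suffix after A is empty, so FOLLOW(A) ⊇ FOLLOW(S) = {$}. Thus FOLLOW(A) = {$}.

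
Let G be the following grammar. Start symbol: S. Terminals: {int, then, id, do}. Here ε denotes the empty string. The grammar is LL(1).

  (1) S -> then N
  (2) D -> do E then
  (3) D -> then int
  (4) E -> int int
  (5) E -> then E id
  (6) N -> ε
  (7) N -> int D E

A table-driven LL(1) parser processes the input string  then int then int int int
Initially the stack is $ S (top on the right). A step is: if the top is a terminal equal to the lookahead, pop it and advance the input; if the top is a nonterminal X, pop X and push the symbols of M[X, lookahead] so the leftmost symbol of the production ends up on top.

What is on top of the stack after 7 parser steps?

E

     Stack         Input                        Action
  1  $ S           then int then int int int $  expand S -> then N
  2  $ N then      then int then int int int $  match then
  3  $ N           int then int int int $       expand N -> int D E
  4  $ E D int     int then int int int $       match int
  5  $ E D         then int int int $           expand D -> then int
  6  $ E int then  then int int int $           match then
  7  $ E int       int int int $                match int
Stack after step 7: $ E (top = E).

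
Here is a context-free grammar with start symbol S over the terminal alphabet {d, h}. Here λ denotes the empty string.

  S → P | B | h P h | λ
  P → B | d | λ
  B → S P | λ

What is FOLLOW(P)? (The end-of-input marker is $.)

FIRST(S) = {λ, d, h}  (via P, B)
FIRST(P) = {λ, d, h}  (via B)
FIRST(B) = {λ, d, h}  (via S P)
FOLLOW(S) includes $ since S is the start symbol.
FOLLOW(S): in B→S P, S is followed by P with FIRST {λ, d, h}; in B→S P, the suffix after S is nullable, so FOLLOW(S) ⊇ FOLLOW(B) = {$, d, h}. Thus FOLLOW(S) = {$, d, h}.
FOLLOW(P): in S→P, the suffix after P is empty, so FOLLOW(P) ⊇ FOLLOW(S) = {$, d, h}; in S→h P h, P is followed by h with FIRST {h}; in B→S P, the suffix after P is empty, so FOLLOW(P) ⊇ FOLLOW(B) = {$, d, h}. Thus FOLLOW(P) = {$, d, h}.
FOLLOW(B): in S→B, the suffix after B is empty, so FOLLOW(B) ⊇ FOLLOW(S) = {$, d, h}; in P→B, the suffix after B is empty, so FOLLOW(B) ⊇ FOLLOW(P) = {$, d, h}. Thus FOLLOW(B) = {$, d, h}.

{$, d, h}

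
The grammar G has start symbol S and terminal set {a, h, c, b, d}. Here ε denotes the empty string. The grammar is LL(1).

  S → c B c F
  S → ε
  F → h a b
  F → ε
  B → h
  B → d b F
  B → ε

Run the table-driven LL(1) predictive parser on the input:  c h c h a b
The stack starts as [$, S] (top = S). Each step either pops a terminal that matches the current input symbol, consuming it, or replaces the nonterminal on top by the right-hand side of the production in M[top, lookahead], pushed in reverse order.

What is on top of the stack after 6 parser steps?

step 1: stack=$ S  input=c h c h a b $  — expand S → c B c F
step 2: stack=$ F c B c  input=c h c h a b $  — match c
step 3: stack=$ F c B  input=h c h a b $  — expand B → h
step 4: stack=$ F c h  input=h c h a b $  — match h
step 5: stack=$ F c  input=c h a b $  — match c
step 6: stack=$ F  input=h a b $  — expand F → h a b
Stack after step 6: $ b a h (top = h).

h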